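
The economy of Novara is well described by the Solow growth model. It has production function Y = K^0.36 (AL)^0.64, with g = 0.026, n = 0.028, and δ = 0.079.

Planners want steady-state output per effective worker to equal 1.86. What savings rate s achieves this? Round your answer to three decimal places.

In steady state, investment equals break-even investment: s·k^α = (n + g + δ)·k.
Since y* = [s/(n + g + δ)]^(α/(1−α)), we have s/(n + g + δ) = (y*)^((1−α)/α) = 1.86^1.7778 = 3.0140.
Therefore s = 3.0140 × (n + g + δ) = 3.0140 × 0.133 = 0.4009.

s ≈ 0.401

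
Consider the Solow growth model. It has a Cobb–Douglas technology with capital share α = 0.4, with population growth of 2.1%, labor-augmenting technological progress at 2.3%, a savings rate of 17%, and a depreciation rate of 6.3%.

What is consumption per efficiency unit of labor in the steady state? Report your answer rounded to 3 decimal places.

At the steady state, Δk = 0, so s·k^α = (n + g + δ)·k.
Rearranging, k^(1−α) = s / (n + g + δ).
k^0.6 = 0.17 / (0.021 + 0.023 + 0.063) = 0.17 / 0.107 = 1.5888
k* = 1.5888^(1/0.6) ≈ 2.1633
y* = (k*)^α = 2.1633^0.4 ≈ 1.3616
c* = (1 − s)·y* = (1 − 0.17) × 1.3616 ≈ 1.1301

c* ≈ 1.130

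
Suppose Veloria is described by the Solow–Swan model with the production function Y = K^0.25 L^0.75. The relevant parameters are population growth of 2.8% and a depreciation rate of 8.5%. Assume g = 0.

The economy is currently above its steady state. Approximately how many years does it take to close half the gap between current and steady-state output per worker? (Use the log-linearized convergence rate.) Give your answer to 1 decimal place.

about 8.2 years

Near the steady state the convergence rate is λ = (1 − α)(n + δ).
λ = (1 − 0.25) × 0.113 = 0.75 × 0.113 = 0.08475
Half-life = ln 2 / λ = 0.6931 / 0.08475 ≈ 8.18 years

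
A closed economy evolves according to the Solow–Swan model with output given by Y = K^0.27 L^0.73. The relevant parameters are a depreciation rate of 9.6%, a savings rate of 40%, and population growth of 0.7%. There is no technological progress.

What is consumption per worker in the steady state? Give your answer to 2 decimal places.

c* ≈ 0.99

In steady state, investment equals break-even investment: s·k^α = (n + δ)·k.
Rearranging, k^(1−α) = s / (n + δ).
k^0.73 = 0.40 / (0.007 + 0.096) = 0.40 / 0.103 = 3.8835
k* = 3.8835^(1/0.73) ≈ 6.4144
y* = (k*)^α = 6.4144^0.27 ≈ 1.6517
c* = (1 − s)·y* = (1 − 0.40) × 1.6517 ≈ 0.9910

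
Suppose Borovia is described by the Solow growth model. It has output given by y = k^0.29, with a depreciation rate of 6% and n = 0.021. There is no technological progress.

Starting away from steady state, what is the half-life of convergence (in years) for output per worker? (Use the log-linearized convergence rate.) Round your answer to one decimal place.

Near the steady state the convergence rate is λ = (1 − α)(n + δ).
λ = (1 − 0.29) × 0.081 = 0.71 × 0.081 = 0.05751
Half-life = ln 2 / λ = 0.6931 / 0.05751 ≈ 12.05 years

about 12.1 years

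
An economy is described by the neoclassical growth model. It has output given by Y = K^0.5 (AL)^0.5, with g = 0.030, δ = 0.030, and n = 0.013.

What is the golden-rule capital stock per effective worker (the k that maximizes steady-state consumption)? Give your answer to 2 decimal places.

k_gold ≈ 46.91

The golden rule sets f'(k) = n + g + δ, i.e. α·k^(α−1) = n + g + δ.
So k^(1−α) = α / (n + g + δ) = 0.5 / 0.073 = 6.8493.
k_gold = 6.8493^(1/0.5) ≈ 46.9129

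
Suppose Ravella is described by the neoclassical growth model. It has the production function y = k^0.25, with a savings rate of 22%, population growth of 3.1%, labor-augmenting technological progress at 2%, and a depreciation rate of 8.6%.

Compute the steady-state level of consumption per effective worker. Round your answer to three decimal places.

At the steady state, Δk = 0, so s·k^α = (n + g + δ)·k.
Rearranging, k^(1−α) = s / (n + g + δ).
k^0.75 = 0.22 / (0.031 + 0.020 + 0.086) = 0.22 / 0.137 = 1.6058
k* = 1.6058^(1/0.75) ≈ 1.8804
y* = (k*)^α = 1.8804^0.25 ≈ 1.1710
c* = (1 − s)·y* = (1 − 0.22) × 1.1710 ≈ 0.9134

c* = 0.913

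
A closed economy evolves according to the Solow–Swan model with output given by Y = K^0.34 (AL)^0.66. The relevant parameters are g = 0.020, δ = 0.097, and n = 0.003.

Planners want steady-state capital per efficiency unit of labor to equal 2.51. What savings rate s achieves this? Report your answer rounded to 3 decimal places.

In steady state, investment equals break-even investment: s·k^α = (n + g + δ)·k.
So s / (n + g + δ) = (k*)^(1−α) = 2.51^0.66 = 1.8356.
Therefore s = 1.8356 × (n + g + δ) = 1.8356 × 0.120 = 0.2203.

s ≈ 0.220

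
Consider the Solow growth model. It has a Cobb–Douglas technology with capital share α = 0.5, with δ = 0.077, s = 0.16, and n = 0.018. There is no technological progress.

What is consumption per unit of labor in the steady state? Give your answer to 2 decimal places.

At the steady state, Δk = 0, so s·k^α = (n + δ)·k.
Dividing both sides by k: k^(1−α) = s / (n + δ).
k^0.5 = 0.16 / (0.018 + 0.077) = 0.16 / 0.095 = 1.6842
k* = 1.6842^(1/0.5) ≈ 2.8365
y* = (k*)^α = 2.8365^0.5 ≈ 1.6842
c* = (1 − s)·y* = (1 − 0.16) × 1.6842 ≈ 1.4147

c* ≈ 1.41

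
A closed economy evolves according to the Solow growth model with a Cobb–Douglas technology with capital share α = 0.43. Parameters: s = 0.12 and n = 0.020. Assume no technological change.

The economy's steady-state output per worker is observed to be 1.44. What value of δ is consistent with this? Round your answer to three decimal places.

δ ≈ 0.054

At the steady state, Δk = 0, so s·k^α = (n + δ)·k.
Since y* = [s/(n + δ)]^(α/(1−α)), we have s/(n + δ) = (y*)^((1−α)/α) = 1.44^1.3256 = 1.6215.
Therefore n + δ = s / 1.6215 = 0.12 / 1.6215 = 0.0740, so δ = 0.0740 − 0.020 = 0.0540.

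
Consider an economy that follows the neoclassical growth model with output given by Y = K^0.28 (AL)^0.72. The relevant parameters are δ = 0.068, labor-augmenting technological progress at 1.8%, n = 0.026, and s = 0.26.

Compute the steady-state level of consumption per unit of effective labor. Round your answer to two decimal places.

c* = 1.03

At the steady state, Δk = 0, so s·k^α = (n + g + δ)·k.
Dividing both sides by k: k^(1−α) = s / (n + g + δ).
k^0.72 = 0.26 / (0.026 + 0.018 + 0.068) = 0.26 / 0.112 = 2.3214
k* = 2.3214^(1/0.72) ≈ 3.2210
y* = (k*)^α = 3.2210^0.28 ≈ 1.3875
c* = (1 − s)·y* = (1 − 0.26) × 1.3875 ≈ 1.0268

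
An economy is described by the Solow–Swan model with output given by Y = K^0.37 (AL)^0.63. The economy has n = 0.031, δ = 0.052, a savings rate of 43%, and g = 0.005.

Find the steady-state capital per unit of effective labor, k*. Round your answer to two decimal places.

k* = 12.41

At the steady state, Δk = 0, so s·k^α = (n + g + δ)·k.
Dividing both sides by k: k^(1−α) = s / (n + g + δ).
k^0.63 = 0.43 / (0.031 + 0.005 + 0.052) = 0.43 / 0.088 = 4.8864
k* = 4.8864^(1/0.63) ≈ 12.4060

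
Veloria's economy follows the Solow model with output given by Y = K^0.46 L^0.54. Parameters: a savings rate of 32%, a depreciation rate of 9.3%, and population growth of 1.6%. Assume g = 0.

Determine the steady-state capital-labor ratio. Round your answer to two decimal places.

k* ≈ 7.35

Steady state requires s·f(k) = (n + δ)·k, i.e. s·k^α = (n + δ)·k.
Rearranging, k^(1−α) = s / (n + δ).
k^0.54 = 0.32 / (0.016 + 0.093) = 0.32 / 0.109 = 2.9358
k* = 2.9358^(1/0.54) ≈ 7.3478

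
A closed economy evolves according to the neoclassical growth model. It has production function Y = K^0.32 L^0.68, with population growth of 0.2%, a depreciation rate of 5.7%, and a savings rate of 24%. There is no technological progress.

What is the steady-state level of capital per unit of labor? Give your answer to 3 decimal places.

k* = 7.873

Steady state requires s·f(k) = (n + δ)·k, i.e. s·k^α = (n + δ)·k.
Dividing both sides by k: k^(1−α) = s / (n + δ).
k^0.68 = 0.24 / (0.002 + 0.057) = 0.24 / 0.059 = 4.0678
k* = 4.0678^(1/0.68) ≈ 7.8726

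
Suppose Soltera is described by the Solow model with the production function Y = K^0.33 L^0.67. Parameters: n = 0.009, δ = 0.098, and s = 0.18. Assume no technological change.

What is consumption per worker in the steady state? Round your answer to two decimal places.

Steady state requires s·f(k) = (n + δ)·k, i.e. s·k^α = (n + δ)·k.
Rearranging, k^(1−α) = s / (n + δ).
k^0.67 = 0.18 / (0.009 + 0.098) = 0.18 / 0.107 = 1.6822
k* = 1.6822^(1/0.67) ≈ 2.1734
y* = (k*)^α = 2.1734^0.33 ≈ 1.2920
c* = (1 − s)·y* = (1 − 0.18) × 1.2920 ≈ 1.0594

c* = 1.06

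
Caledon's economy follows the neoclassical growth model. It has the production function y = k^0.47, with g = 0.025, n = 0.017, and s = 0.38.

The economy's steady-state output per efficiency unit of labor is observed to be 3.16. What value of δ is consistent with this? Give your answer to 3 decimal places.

At the steady state, Δk = 0, so s·k^α = (n + g + δ)·k.
Since y* = [s/(n + g + δ)]^(α/(1−α)), we have s/(n + g + δ) = (y*)^((1−α)/α) = 3.16^1.1277 = 3.6601.
Therefore n + g + δ = s / 3.6601 = 0.38 / 3.6601 = 0.1038, so δ = 0.1038 − 0.042 = 0.0618.

δ ≈ 0.062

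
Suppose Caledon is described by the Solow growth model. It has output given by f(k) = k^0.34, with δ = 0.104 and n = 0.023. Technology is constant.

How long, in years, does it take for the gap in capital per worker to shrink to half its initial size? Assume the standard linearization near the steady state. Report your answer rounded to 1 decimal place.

t_½ ≈ 8.3 years

Near the steady state the convergence rate is λ = (1 − α)(n + δ).
λ = (1 − 0.34) × 0.127 = 0.66 × 0.127 = 0.08382
Half-life = ln 2 / λ = 0.6931 / 0.08382 ≈ 8.27 years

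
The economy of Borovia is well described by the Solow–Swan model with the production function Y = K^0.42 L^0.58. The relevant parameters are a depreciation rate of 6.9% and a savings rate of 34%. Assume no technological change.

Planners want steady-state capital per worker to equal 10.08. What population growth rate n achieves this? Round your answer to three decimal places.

n ≈ 0.020

Steady state requires s·f(k) = (n + δ)·k, i.e. s·k^α = (n + δ)·k.
So s / (n + δ) = (k*)^(1−α) = 10.08^0.58 = 3.8195.
Therefore n + δ = s / 3.8195 = 0.34 / 3.8195 = 0.0890, so n = 0.0890 − 0.069 = 0.0200.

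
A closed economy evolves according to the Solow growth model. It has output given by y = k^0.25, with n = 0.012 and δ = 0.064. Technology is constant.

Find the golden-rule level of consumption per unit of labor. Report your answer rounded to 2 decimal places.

At the golden rule, f'(k) = n + δ, so α·k^(α−1) = n + δ and k_gold = (α/(n + δ))^(1/(1−α)).
k_gold = (0.25/0.076)^(1/0.75) = 3.2895^1.3333 ≈ 4.8920
c_gold = f(k_gold) − (n + δ)·k_gold = 1.4872 − 0.076×4.8920 ≈ 1.1154

c_gold ≈ 1.12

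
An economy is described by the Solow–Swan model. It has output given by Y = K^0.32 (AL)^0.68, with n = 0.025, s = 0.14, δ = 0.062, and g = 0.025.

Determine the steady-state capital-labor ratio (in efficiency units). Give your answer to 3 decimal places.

In steady state, investment equals break-even investment: s·k^α = (n + g + δ)·k.
Rearranging, k^(1−α) = s / (n + g + δ).
k^0.68 = 0.14 / (0.025 + 0.025 + 0.062) = 0.14 / 0.112 = 1.2500
k* = 1.2500^(1/0.68) ≈ 1.3884

k* ≈ 1.388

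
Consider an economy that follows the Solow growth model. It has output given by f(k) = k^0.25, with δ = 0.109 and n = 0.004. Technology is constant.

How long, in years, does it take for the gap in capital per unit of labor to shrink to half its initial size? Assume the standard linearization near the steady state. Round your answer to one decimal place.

Near the steady state the convergence rate is λ = (1 − α)(n + δ).
λ = (1 − 0.25) × 0.113 = 0.75 × 0.113 = 0.08475
Half-life = ln 2 / λ = 0.6931 / 0.08475 ≈ 8.18 years

about 8.2 years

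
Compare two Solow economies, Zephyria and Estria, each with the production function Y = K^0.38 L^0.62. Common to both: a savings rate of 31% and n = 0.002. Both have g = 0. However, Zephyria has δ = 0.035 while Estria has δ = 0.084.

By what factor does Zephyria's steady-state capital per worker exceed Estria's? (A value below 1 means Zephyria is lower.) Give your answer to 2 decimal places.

Steady-state k* = [s/(n + δ)]^(1/(1−α)), so the ratio is [ (s_Z/(n + δ)_Z) / (s_E/(n + δ)_E) ]^1.6129.
s_Z/(n + δ)_Z = 0.31/0.037 = 8.3784; s_E/(n + δ)_E = 0.31/0.086 = 3.6047.
Ratio = (8.3784/3.6047)^1.6129 = 2.3243^1.6129 ≈ 3.8976

ratio ≈ 3.90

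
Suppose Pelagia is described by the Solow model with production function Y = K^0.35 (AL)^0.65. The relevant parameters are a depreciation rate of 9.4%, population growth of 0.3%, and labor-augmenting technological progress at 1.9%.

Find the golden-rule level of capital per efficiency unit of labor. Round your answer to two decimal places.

The golden rule sets f'(k) = n + g + δ, i.e. α·k^(α−1) = n + g + δ.
So k^(1−α) = α / (n + g + δ) = 0.35 / 0.116 = 3.0172.
k_gold = 3.0172^(1/0.65) ≈ 5.4683

k_gold ≈ 5.47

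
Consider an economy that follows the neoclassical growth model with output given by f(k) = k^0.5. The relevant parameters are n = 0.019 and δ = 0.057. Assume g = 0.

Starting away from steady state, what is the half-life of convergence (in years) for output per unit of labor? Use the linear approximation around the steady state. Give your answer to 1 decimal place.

half-life ≈ 18.2 years

Near the steady state the convergence rate is λ = (1 − α)(n + δ).
λ = (1 − 0.5) × 0.076 = 0.5 × 0.076 = 0.0380
Half-life = ln 2 / λ = 0.6931 / 0.0380 ≈ 18.24 years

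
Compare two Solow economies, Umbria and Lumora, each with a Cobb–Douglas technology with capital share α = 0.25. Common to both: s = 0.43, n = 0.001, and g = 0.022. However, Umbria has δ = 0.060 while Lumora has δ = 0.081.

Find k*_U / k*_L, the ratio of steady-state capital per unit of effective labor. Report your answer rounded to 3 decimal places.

Steady-state k* = [s/(n + g + δ)]^(1/(1−α)), so the ratio is [ (s_U/(n + g + δ)_U) / (s_L/(n + g + δ)_L) ]^1.3333.
s_U/(n + g + δ)_U = 0.43/0.083 = 5.1807; s_L/(n + g + δ)_L = 0.43/0.104 = 4.1346.
Ratio = (5.1807/4.1346)^1.3333 = 1.2530^1.3333 ≈ 1.3508

k*_U / k*_L ≈ 1.351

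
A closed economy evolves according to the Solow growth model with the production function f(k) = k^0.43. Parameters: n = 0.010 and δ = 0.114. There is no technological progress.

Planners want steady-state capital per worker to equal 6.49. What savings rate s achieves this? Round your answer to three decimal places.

In steady state, investment equals break-even investment: s·k^α = (n + δ)·k.
So s / (n + δ) = (k*)^(1−α) = 6.49^0.57 = 2.9039.
Therefore s = 2.9039 × (n + δ) = 2.9039 × 0.124 = 0.3601.

s ≈ 0.360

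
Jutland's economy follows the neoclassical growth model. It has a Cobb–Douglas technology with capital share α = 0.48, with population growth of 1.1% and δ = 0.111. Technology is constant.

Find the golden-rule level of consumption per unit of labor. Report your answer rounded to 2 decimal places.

c_gold ≈ 1.84

At the golden rule, f'(k) = n + δ, so α·k^(α−1) = n + δ and k_gold = (α/(n + δ))^(1/(1−α)).
k_gold = (0.48/0.122)^(1/0.52) = 3.9344^1.9231 ≈ 13.9319
c_gold = f(k_gold) − (n + δ)·k_gold = 3.5410 − 0.122×13.9319 ≈ 1.8413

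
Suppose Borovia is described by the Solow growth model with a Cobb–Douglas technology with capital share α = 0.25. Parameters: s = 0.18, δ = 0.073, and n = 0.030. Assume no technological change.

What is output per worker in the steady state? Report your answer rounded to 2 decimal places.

At the steady state, Δk = 0, so s·k^α = (n + δ)·k.
Dividing both sides by k: k^(1−α) = s / (n + δ).
k^0.75 = 0.18 / (0.030 + 0.073) = 0.18 / 0.103 = 1.7476
k* = 1.7476^(1/0.75) ≈ 2.1050
y* = (k*)^α = 2.1050^0.25 ≈ 1.2045

y* = 1.20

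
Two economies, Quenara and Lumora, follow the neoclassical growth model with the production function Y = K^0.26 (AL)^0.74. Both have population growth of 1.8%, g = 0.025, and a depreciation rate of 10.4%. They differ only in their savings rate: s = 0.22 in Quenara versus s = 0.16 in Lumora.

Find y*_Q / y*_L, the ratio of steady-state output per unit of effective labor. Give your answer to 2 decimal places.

ratio ≈ 1.12

Steady-state y* = [s/(n + g + δ)]^(α/(1−α)), so the ratio is [ (s_Q/(n + g + δ)_Q) / (s_L/(n + g + δ)_L) ]^0.3514.
s_Q/(n + g + δ)_Q = 0.22/0.147 = 1.4966; s_L/(n + g + δ)_L = 0.16/0.147 = 1.0884.
Ratio = (1.4966/1.0884)^0.3514 = 1.3750^0.3514 ≈ 1.1184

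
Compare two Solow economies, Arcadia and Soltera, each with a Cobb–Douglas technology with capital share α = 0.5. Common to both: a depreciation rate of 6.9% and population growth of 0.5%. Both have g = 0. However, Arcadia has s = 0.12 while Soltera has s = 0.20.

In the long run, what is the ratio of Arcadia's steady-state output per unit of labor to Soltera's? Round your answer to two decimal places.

ratio ≈ 0.60

Steady-state y* = [s/(n + δ)]^(α/(1−α)), so the ratio is [ (s_A/(n + δ)_A) / (s_S/(n + δ)_S) ]^1.
s_A/(n + δ)_A = 0.12/0.074 = 1.6216; s_S/(n + δ)_S = 0.20/0.074 = 2.7027.
Ratio = (1.6216/2.7027)^1 = 0.6000^1 ≈ 0.6000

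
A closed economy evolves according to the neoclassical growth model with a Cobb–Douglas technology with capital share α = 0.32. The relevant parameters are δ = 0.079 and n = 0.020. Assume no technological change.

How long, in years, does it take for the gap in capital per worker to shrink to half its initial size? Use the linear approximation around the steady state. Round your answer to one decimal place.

Near the steady state the convergence rate is λ = (1 − α)(n + δ).
λ = (1 − 0.32) × 0.099 = 0.68 × 0.099 = 0.06732
Half-life = ln 2 / λ = 0.6931 / 0.06732 ≈ 10.30 years

t_½ ≈ 10.3 years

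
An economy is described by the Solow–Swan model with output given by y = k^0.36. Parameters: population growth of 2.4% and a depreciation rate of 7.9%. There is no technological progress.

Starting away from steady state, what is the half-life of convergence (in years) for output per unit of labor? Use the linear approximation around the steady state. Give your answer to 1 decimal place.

about 10.5 years

Near the steady state the convergence rate is λ = (1 − α)(n + δ).
λ = (1 − 0.36) × 0.103 = 0.64 × 0.103 = 0.06592
Half-life = ln 2 / λ = 0.6931 / 0.06592 ≈ 10.51 years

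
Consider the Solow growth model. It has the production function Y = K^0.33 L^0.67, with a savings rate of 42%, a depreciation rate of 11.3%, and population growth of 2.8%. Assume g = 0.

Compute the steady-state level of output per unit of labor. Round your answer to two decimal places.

In steady state, investment equals break-even investment: s·k^α = (n + δ)·k.
Rearranging, k^(1−α) = s / (n + δ).
k^0.67 = 0.42 / (0.028 + 0.113) = 0.42 / 0.141 = 2.9787
k* = 2.9787^(1/0.67) ≈ 5.0992
y* = (k*)^α = 5.0992^0.33 ≈ 1.7119

y* = 1.71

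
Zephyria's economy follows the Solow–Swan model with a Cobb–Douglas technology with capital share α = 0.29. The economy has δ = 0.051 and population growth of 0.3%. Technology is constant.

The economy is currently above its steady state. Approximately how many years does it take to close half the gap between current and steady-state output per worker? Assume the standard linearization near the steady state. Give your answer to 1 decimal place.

Near the steady state the convergence rate is λ = (1 − α)(n + δ).
λ = (1 − 0.29) × 0.054 = 0.71 × 0.054 = 0.03834
Half-life = ln 2 / λ = 0.6931 / 0.03834 ≈ 18.08 years

half-life ≈ 18.1 years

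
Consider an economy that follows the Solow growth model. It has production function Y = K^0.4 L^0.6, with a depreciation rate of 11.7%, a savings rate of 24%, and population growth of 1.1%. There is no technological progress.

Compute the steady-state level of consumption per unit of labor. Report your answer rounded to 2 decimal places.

In steady state, investment equals break-even investment: s·k^α = (n + δ)·k.
Rearranging, k^(1−α) = s / (n + δ).
k^0.6 = 0.24 / (0.011 + 0.117) = 0.24 / 0.128 = 1.8750
k* = 1.8750^(1/0.6) ≈ 2.8510
y* = (k*)^α = 2.8510^0.4 ≈ 1.5205
c* = (1 − s)·y* = (1 − 0.24) × 1.5205 ≈ 1.1556

c* ≈ 1.16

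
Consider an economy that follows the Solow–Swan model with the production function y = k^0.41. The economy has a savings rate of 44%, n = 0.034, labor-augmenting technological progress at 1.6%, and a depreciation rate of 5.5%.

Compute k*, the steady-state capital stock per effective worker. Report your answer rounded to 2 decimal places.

At the steady state, Δk = 0, so s·k^α = (n + g + δ)·k.
Rearranging, k^(1−α) = s / (n + g + δ).
k^0.59 = 0.44 / (0.034 + 0.016 + 0.055) = 0.44 / 0.105 = 4.1905
k* = 4.1905^(1/0.59) ≈ 11.3420

k* ≈ 11.34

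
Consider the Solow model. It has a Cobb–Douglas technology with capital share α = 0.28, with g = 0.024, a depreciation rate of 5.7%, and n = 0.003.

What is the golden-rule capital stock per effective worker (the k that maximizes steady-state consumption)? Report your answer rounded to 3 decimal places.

The golden rule sets f'(k) = n + g + δ, i.e. α·k^(α−1) = n + g + δ.
So k^(1−α) = α / (n + g + δ) = 0.28 / 0.084 = 3.3333.
k_gold = 3.3333^(1/0.72) ≈ 5.3237

k_gold ≈ 5.324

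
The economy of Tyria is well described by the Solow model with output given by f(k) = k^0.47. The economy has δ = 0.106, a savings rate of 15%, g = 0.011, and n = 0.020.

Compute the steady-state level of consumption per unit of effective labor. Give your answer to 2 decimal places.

In steady state, investment equals break-even investment: s·k^α = (n + g + δ)·k.
Dividing both sides by k: k^(1−α) = s / (n + g + δ).
k^0.53 = 0.15 / (0.020 + 0.011 + 0.106) = 0.15 / 0.137 = 1.0949
k* = 1.0949^(1/0.53) ≈ 1.1866
y* = (k*)^α = 1.1866^0.47 ≈ 1.0837
c* = (1 − s)·y* = (1 − 0.15) × 1.0837 ≈ 0.9211

c* = 0.92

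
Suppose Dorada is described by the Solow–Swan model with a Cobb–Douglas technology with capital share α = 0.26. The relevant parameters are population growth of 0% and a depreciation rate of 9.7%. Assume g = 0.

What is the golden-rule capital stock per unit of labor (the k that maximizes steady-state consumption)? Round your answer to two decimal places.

k_gold ≈ 3.79

The golden rule sets f'(k) = n + δ, i.e. α·k^(α−1) = n + δ.
So k^(1−α) = α / (n + δ) = 0.26 / 0.097 = 2.6804.
k_gold = 2.6804^(1/0.74) ≈ 3.7901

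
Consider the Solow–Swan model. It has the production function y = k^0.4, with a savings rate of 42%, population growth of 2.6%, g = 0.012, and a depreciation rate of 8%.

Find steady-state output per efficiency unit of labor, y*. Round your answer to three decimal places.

At the steady state, Δk = 0, so s·k^α = (n + g + δ)·k.
Rearranging, k^(1−α) = s / (n + g + δ).
k^0.6 = 0.42 / (0.026 + 0.012 + 0.080) = 0.42 / 0.118 = 3.5593
k* = 3.5593^(1/0.6) ≈ 8.2974
y* = (k*)^α = 8.2974^0.4 ≈ 2.3312

y* ≈ 2.331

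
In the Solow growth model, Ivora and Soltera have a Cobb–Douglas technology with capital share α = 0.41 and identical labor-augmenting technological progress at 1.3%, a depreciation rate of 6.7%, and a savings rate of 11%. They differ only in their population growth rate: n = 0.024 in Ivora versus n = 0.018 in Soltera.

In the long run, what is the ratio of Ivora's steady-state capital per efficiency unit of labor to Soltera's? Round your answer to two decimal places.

Steady-state k* = [s/(n + g + δ)]^(1/(1−α)), so the ratio is [ (s_I/(n + g + δ)_I) / (s_S/(n + g + δ)_S) ]^1.6949.
s_I/(n + g + δ)_I = 0.11/0.104 = 1.0577; s_S/(n + g + δ)_S = 0.11/0.098 = 1.1224.
Ratio = (1.0577/1.1224)^1.6949 = 0.9424^1.6949 ≈ 0.9043

k*_I / k*_S ≈ 0.90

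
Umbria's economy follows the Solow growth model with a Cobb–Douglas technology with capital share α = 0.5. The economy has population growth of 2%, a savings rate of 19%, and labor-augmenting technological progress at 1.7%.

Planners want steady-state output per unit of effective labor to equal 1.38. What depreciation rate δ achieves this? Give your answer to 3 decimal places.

δ ≈ 0.101

Steady state requires s·f(k) = (n + g + δ)·k, i.e. s·k^α = (n + g + δ)·k.
Since y* = [s/(n + g + δ)]^(α/(1−α)), we have s/(n + g + δ) = (y*)^((1−α)/α) = 1.38^1 = 1.3800.
Therefore n + g + δ = s / 1.3800 = 0.19 / 1.3800 = 0.1377, so δ = 0.1377 − 0.037 = 0.1007.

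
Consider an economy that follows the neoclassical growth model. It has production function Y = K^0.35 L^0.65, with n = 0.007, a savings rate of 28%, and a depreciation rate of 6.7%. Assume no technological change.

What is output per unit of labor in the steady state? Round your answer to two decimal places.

Steady state requires s·f(k) = (n + δ)·k, i.e. s·k^α = (n + δ)·k.
Rearranging, k^(1−α) = s / (n + δ).
k^0.65 = 0.28 / (0.007 + 0.067) = 0.28 / 0.074 = 3.7838
k* = 3.7838^(1/0.65) ≈ 7.7468
y* = (k*)^α = 7.7468^0.35 ≈ 2.0474

y* = 2.05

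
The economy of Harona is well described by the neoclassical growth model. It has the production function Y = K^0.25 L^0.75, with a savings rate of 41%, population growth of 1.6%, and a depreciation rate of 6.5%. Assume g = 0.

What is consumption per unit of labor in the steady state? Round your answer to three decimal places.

c* = 1.013

In steady state, investment equals break-even investment: s·k^α = (n + δ)·k.
Rearranging, k^(1−α) = s / (n + δ).
k^0.75 = 0.41 / (0.016 + 0.065) = 0.41 / 0.081 = 5.0617
k* = 5.0617^(1/0.75) ≈ 8.6908
y* = (k*)^α = 8.6908^0.25 ≈ 1.7170
c* = (1 − s)·y* = (1 − 0.41) × 1.7170 ≈ 1.0130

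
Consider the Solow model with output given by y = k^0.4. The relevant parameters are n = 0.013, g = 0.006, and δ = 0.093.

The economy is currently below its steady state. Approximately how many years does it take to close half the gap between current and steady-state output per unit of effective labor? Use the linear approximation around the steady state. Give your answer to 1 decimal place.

Near the steady state the convergence rate is λ = (1 − α)(n + g + δ).
λ = (1 − 0.4) × 0.112 = 0.6 × 0.112 = 0.0672
Half-life = ln 2 / λ = 0.6931 / 0.0672 ≈ 10.31 years

about 10.3 years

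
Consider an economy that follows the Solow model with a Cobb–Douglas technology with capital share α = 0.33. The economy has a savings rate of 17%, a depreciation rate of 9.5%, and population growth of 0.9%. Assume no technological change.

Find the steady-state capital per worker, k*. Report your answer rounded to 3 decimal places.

k* ≈ 2.082

In steady state, investment equals break-even investment: s·k^α = (n + δ)·k.
Rearranging, k^(1−α) = s / (n + δ).
k^0.67 = 0.17 / (0.009 + 0.095) = 0.17 / 0.104 = 1.6346
k* = 1.6346^(1/0.67) ≈ 2.0822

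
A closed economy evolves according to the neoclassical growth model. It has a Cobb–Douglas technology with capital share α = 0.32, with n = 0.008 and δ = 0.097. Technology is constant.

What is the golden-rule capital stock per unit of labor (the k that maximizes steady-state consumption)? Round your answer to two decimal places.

k_gold ≈ 5.15

The golden rule sets f'(k) = n + δ, i.e. α·k^(α−1) = n + δ.
So k^(1−α) = α / (n + δ) = 0.32 / 0.105 = 3.0476.
k_gold = 3.0476^(1/0.68) ≈ 5.1488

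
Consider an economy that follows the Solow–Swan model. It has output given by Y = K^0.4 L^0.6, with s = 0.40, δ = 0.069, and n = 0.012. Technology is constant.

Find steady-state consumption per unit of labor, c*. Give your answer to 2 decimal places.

At the steady state, Δk = 0, so s·k^α = (n + δ)·k.
Rearranging, k^(1−α) = s / (n + δ).
k^0.6 = 0.40 / (0.012 + 0.069) = 0.40 / 0.081 = 4.9383
k* = 4.9383^(1/0.6) ≈ 14.3206
y* = (k*)^α = 14.3206^0.4 ≈ 2.8999
c* = (1 − s)·y* = (1 − 0.40) × 2.8999 ≈ 1.7399

c* ≈ 1.74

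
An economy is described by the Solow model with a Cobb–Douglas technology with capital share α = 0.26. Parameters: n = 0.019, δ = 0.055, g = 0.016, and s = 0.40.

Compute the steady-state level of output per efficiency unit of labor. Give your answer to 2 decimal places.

y* ≈ 1.69

In steady state, investment equals break-even investment: s·k^α = (n + g + δ)·k.
Rearranging, k^(1−α) = s / (n + g + δ).
k^0.74 = 0.40 / (0.019 + 0.016 + 0.055) = 0.40 / 0.090 = 4.4444
k* = 4.4444^(1/0.74) ≈ 7.5063
y* = (k*)^α = 7.5063^0.26 ≈ 1.6889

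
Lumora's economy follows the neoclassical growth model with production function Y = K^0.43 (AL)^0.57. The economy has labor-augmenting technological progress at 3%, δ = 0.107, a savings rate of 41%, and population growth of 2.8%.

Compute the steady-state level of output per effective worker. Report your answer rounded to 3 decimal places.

y* = 1.987

Steady state requires s·f(k) = (n + g + δ)·k, i.e. s·k^α = (n + g + δ)·k.
Rearranging, k^(1−α) = s / (n + g + δ).
k^0.57 = 0.41 / (0.028 + 0.030 + 0.107) = 0.41 / 0.165 = 2.4848
k* = 2.4848^(1/0.57) ≈ 4.9373
y* = (k*)^α = 4.9373^0.43 ≈ 1.9870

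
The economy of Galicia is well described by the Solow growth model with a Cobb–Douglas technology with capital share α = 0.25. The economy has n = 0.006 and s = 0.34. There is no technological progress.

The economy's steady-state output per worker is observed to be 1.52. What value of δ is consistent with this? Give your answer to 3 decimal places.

In steady state, investment equals break-even investment: s·k^α = (n + δ)·k.
Since y* = [s/(n + δ)]^(α/(1−α)), we have s/(n + δ) = (y*)^((1−α)/α) = 1.52^3 = 3.5118.
Therefore n + δ = s / 3.5118 = 0.34 / 3.5118 = 0.0968, so δ = 0.0968 − 0.006 = 0.0908.

δ ≈ 0.091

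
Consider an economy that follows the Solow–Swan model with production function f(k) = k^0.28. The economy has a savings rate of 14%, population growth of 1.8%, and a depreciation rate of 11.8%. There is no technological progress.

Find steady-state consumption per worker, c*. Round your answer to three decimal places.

c* ≈ 0.870

Steady state requires s·f(k) = (n + δ)·k, i.e. s·k^α = (n + δ)·k.
Rearranging, k^(1−α) = s / (n + δ).
k^0.72 = 0.14 / (0.018 + 0.118) = 0.14 / 0.136 = 1.0294
k* = 1.0294^(1/0.72) ≈ 1.0411
y* = (k*)^α = 1.0411^0.28 ≈ 1.0113
c* = (1 − s)·y* = (1 − 0.14) × 1.0113 ≈ 0.8697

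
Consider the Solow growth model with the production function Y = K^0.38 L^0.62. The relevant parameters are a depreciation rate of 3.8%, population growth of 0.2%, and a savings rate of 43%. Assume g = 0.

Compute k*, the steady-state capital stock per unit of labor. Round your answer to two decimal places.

Steady state requires s·f(k) = (n + δ)·k, i.e. s·k^α = (n + δ)·k.
Rearranging, k^(1−α) = s / (n + δ).
k^0.62 = 0.43 / (0.002 + 0.038) = 0.43 / 0.040 = 10.7500
k* = 10.7500^(1/0.62) ≈ 46.0853

k* = 46.09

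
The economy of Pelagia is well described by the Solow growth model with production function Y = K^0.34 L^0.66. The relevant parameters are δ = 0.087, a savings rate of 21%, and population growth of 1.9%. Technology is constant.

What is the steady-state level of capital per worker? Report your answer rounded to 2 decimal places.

At the steady state, Δk = 0, so s·k^α = (n + δ)·k.
Dividing both sides by k: k^(1−α) = s / (n + δ).
k^0.66 = 0.21 / (0.019 + 0.087) = 0.21 / 0.106 = 1.9811
k* = 1.9811^(1/0.66) ≈ 2.8175

k* ≈ 2.82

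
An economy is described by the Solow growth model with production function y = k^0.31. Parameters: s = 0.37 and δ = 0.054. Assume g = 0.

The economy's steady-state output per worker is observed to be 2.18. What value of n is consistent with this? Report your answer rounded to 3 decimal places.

Steady state requires s·f(k) = (n + δ)·k, i.e. s·k^α = (n + δ)·k.
Since y* = [s/(n + δ)]^(α/(1−α)), we have s/(n + δ) = (y*)^((1−α)/α) = 2.18^2.2258 = 5.6668.
Therefore n + δ = s / 5.6668 = 0.37 / 5.6668 = 0.0653, so n = 0.0653 − 0.054 = 0.0113.

n ≈ 0.011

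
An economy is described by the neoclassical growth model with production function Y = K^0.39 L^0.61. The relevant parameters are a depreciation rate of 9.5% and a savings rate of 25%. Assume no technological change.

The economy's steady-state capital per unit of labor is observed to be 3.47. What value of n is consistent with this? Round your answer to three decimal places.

In steady state, investment equals break-even investment: s·k^α = (n + δ)·k.
So s / (n + δ) = (k*)^(1−α) = 3.47^0.61 = 2.1360.
Therefore n + δ = s / 2.1360 = 0.25 / 2.1360 = 0.1170, so n = 0.1170 − 0.095 = 0.0220.

n ≈ 0.022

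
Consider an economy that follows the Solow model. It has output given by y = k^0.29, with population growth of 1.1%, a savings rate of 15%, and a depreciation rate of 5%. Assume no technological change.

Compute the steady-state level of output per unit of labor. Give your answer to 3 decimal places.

y* = 1.444

Steady state requires s·f(k) = (n + δ)·k, i.e. s·k^α = (n + δ)·k.
Dividing both sides by k: k^(1−α) = s / (n + δ).
k^0.71 = 0.15 / (0.011 + 0.050) = 0.15 / 0.061 = 2.4590
k* = 2.4590^(1/0.71) ≈ 3.5511
y* = (k*)^α = 3.5511^0.29 ≈ 1.4441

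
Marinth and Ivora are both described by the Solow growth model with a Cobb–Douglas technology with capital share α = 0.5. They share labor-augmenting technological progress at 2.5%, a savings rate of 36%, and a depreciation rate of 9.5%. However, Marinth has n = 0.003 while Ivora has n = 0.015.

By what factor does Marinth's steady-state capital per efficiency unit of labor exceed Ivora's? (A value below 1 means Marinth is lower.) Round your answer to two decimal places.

Steady-state k* = [s/(n + g + δ)]^(1/(1−α)), so the ratio is [ (s_M/(n + g + δ)_M) / (s_I/(n + g + δ)_I) ]^2.
s_M/(n + g + δ)_M = 0.36/0.123 = 2.9268; s_I/(n + g + δ)_I = 0.36/0.135 = 2.6667.
Ratio = (2.9268/2.6667)^2 = 1.0975^2 ≈ 1.2045

k*_M / k*_I ≈ 1.20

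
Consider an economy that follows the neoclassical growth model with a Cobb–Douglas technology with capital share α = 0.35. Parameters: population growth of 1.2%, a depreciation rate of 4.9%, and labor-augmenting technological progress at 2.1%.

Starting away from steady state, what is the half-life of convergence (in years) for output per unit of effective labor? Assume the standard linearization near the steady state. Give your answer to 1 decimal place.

half-life ≈ 13.0 years

Near the steady state the convergence rate is λ = (1 − α)(n + g + δ).
λ = (1 − 0.35) × 0.082 = 0.65 × 0.082 = 0.0533
Half-life = ln 2 / λ = 0.6931 / 0.0533 ≈ 13.00 years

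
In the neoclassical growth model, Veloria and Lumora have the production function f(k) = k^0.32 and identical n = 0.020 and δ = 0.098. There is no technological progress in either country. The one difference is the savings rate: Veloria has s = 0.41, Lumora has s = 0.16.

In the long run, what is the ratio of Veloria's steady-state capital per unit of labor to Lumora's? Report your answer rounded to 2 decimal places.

ratio ≈ 3.99

Steady-state k* = [s/(n + δ)]^(1/(1−α)), so the ratio is [ (s_V/(n + δ)_V) / (s_L/(n + δ)_L) ]^1.4706.
s_V/(n + δ)_V = 0.41/0.118 = 3.4746; s_L/(n + δ)_L = 0.16/0.118 = 1.3559.
Ratio = (3.4746/1.3559)^1.4706 = 2.5626^1.4706 ≈ 3.9903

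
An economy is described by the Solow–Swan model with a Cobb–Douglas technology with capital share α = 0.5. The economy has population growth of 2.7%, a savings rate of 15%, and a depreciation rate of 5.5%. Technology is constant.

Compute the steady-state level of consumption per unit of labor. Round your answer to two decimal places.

c* = 1.55

In steady state, investment equals break-even investment: s·k^α = (n + δ)·k.
Dividing both sides by k: k^(1−α) = s / (n + δ).
k^0.5 = 0.15 / (0.027 + 0.055) = 0.15 / 0.082 = 1.8293
k* = 1.8293^(1/0.5) ≈ 3.3463
y* = (k*)^α = 3.3463^0.5 ≈ 1.8293
c* = (1 − s)·y* = (1 − 0.15) × 1.8293 ≈ 1.5549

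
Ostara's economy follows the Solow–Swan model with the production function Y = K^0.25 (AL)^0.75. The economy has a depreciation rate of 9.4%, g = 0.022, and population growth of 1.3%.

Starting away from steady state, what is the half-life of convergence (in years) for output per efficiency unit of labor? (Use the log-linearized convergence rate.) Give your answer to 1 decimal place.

Near the steady state the convergence rate is λ = (1 − α)(n + g + δ).
λ = (1 − 0.25) × 0.129 = 0.75 × 0.129 = 0.09675
Half-life = ln 2 / λ = 0.6931 / 0.09675 ≈ 7.16 years

half-life ≈ 7.2 years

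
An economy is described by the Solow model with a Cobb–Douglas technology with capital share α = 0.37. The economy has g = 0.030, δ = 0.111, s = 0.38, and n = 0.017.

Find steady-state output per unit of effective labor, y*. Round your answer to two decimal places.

At the steady state, Δk = 0, so s·k^α = (n + g + δ)·k.
Rearranging, k^(1−α) = s / (n + g + δ).
k^0.63 = 0.38 / (0.017 + 0.030 + 0.111) = 0.38 / 0.158 = 2.4051
k* = 2.4051^(1/0.63) ≈ 4.0269
y* = (k*)^α = 4.0269^0.37 ≈ 1.6743

y* ≈ 1.67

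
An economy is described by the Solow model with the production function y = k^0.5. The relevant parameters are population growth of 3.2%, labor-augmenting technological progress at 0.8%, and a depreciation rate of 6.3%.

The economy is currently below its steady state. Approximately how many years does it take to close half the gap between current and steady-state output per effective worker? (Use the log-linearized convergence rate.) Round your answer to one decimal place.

Near the steady state the convergence rate is λ = (1 − α)(n + g + δ).
λ = (1 − 0.5) × 0.103 = 0.5 × 0.103 = 0.0515
Half-life = ln 2 / λ = 0.6931 / 0.0515 ≈ 13.46 years

half-life ≈ 13.5 years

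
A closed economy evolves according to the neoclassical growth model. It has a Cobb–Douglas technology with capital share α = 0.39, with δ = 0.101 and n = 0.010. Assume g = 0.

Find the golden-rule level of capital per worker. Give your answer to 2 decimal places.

k_gold ≈ 7.85

The golden rule sets f'(k) = n + δ, i.e. α·k^(α−1) = n + δ.
So k^(1−α) = α / (n + δ) = 0.39 / 0.111 = 3.5135.
k_gold = 3.5135^(1/0.61) ≈ 7.8461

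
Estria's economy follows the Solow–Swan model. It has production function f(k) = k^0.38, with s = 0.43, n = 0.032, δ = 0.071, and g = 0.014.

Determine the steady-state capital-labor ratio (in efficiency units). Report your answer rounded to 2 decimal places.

k* ≈ 8.16

At the steady state, Δk = 0, so s·k^α = (n + g + δ)·k.
Dividing both sides by k: k^(1−α) = s / (n + g + δ).
k^0.62 = 0.43 / (0.032 + 0.014 + 0.071) = 0.43 / 0.117 = 3.6752
k* = 3.6752^(1/0.62) ≈ 8.1610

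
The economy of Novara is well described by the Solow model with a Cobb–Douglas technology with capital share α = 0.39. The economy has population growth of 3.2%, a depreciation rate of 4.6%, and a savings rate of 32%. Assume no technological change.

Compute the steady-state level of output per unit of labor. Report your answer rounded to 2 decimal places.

Steady state requires s·f(k) = (n + δ)·k, i.e. s·k^α = (n + δ)·k.
Dividing both sides by k: k^(1−α) = s / (n + δ).
k^0.61 = 0.32 / (0.032 + 0.046) = 0.32 / 0.078 = 4.1026
k* = 4.1026^(1/0.61) ≈ 10.1161
y* = (k*)^α = 10.1161^0.39 ≈ 2.4658

y* ≈ 2.47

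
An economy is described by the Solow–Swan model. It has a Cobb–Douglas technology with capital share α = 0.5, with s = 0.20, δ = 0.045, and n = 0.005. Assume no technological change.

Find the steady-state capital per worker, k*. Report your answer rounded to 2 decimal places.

k* = 16.00

Steady state requires s·f(k) = (n + δ)·k, i.e. s·k^α = (n + δ)·k.
Rearranging, k^(1−α) = s / (n + δ).
k^0.5 = 0.20 / (0.005 + 0.045) = 0.20 / 0.050 = 4.0000
k* = 4.0000^(1/0.5) ≈ 16.0000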